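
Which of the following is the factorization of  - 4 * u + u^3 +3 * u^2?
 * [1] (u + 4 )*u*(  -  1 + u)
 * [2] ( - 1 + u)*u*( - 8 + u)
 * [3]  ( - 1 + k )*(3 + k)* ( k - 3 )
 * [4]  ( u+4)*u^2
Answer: 1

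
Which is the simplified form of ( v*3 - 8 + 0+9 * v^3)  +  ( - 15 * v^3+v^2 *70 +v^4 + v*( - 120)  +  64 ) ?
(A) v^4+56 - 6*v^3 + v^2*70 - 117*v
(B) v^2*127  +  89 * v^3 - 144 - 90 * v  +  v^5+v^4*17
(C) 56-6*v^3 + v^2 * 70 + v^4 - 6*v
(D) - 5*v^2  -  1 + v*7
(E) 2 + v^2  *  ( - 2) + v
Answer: A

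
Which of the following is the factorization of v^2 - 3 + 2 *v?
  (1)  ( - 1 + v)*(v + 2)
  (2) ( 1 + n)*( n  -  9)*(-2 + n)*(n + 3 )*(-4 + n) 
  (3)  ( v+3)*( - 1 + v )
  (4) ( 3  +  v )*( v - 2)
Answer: 3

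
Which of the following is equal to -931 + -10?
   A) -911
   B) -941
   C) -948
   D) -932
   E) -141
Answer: B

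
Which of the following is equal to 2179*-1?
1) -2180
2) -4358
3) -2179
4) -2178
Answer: 3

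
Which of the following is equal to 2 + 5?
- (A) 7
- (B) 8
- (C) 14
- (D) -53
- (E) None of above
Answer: A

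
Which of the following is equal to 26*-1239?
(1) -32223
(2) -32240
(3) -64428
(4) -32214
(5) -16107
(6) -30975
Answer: 4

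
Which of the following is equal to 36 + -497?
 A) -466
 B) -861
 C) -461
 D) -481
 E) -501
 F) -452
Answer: C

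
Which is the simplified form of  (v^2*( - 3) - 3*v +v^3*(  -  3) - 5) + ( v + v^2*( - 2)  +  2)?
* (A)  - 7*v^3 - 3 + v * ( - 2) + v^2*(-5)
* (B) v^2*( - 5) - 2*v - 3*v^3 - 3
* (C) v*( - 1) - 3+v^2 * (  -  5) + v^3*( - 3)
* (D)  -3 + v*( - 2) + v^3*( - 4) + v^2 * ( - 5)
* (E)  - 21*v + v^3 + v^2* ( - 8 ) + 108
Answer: B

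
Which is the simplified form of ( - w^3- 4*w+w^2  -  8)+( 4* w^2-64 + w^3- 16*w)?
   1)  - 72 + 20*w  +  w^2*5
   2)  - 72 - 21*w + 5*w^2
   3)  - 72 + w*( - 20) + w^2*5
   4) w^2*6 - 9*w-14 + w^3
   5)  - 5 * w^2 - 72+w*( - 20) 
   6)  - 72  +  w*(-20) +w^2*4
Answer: 3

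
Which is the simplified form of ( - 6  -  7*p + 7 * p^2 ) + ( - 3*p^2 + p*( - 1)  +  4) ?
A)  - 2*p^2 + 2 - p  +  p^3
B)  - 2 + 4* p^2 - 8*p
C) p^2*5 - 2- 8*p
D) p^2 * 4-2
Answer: B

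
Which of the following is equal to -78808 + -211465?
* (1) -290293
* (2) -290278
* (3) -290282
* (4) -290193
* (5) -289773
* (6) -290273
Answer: 6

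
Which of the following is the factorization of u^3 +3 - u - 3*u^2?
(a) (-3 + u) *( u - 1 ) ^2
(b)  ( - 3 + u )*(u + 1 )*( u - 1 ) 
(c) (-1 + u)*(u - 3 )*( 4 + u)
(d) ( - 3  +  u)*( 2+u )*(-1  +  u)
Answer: b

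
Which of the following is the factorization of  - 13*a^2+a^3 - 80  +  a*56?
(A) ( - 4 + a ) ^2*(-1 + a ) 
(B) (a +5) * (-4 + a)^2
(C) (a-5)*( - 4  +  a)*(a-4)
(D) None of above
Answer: C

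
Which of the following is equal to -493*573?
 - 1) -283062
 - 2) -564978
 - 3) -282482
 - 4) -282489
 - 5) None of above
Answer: 4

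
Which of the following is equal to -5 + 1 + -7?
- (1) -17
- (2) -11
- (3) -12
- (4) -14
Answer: 2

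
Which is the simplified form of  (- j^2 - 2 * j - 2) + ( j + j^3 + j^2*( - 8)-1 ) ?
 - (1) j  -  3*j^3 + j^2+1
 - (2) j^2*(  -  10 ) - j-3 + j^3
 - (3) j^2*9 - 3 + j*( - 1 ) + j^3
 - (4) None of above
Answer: 4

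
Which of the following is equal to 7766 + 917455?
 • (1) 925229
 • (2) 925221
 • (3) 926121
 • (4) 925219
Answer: 2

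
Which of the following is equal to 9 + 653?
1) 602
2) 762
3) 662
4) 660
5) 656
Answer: 3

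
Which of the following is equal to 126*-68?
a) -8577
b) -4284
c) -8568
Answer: c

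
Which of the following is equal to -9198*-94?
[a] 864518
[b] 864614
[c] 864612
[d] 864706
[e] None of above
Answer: c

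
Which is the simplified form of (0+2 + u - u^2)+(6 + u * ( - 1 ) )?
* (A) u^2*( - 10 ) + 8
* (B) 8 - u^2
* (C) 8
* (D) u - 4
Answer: B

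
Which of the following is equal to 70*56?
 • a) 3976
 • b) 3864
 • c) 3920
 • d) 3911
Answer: c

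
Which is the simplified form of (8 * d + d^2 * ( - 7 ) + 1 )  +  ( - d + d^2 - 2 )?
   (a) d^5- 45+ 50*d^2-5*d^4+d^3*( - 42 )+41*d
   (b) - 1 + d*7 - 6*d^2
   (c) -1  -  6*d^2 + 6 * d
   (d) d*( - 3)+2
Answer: b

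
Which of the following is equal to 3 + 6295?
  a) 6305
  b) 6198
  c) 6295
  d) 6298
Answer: d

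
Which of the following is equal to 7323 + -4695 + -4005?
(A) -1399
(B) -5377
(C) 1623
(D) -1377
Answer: D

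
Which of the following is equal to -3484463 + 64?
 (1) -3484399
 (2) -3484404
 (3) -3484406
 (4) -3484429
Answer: 1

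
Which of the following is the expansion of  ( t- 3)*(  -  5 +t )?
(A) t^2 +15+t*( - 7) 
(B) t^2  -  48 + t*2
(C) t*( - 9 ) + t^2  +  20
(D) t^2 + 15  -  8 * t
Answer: D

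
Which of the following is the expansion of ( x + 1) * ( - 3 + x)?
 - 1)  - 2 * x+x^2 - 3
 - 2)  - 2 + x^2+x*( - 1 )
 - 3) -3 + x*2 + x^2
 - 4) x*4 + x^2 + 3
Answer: 1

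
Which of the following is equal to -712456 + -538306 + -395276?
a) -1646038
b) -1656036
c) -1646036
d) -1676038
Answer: a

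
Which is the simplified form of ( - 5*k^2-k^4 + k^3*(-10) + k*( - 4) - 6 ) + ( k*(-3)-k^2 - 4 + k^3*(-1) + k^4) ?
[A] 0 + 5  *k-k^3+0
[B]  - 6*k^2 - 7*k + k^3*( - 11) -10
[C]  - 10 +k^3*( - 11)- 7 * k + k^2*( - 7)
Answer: B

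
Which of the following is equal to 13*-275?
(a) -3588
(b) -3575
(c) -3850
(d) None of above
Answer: b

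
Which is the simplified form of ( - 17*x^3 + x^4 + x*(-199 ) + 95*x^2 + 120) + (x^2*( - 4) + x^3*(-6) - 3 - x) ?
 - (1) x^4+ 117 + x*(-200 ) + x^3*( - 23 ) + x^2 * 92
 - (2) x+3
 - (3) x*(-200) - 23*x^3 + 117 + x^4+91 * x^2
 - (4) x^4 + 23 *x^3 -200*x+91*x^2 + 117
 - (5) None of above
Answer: 3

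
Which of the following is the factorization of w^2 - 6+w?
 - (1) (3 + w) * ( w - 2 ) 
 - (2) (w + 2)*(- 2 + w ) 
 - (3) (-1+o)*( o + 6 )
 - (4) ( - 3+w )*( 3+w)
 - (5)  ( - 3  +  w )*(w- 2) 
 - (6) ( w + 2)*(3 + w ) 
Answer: 1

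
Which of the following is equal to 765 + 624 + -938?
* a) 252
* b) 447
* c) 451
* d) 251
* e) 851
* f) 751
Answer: c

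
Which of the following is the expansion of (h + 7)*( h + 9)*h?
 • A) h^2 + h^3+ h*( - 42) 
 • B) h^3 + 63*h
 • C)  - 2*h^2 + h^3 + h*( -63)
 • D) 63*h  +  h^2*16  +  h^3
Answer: D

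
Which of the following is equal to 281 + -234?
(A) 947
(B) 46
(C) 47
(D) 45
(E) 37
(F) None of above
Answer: C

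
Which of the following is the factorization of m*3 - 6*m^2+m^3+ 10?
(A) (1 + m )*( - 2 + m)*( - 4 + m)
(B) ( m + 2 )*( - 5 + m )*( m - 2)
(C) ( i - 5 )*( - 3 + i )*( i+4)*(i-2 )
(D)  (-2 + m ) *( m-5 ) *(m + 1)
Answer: D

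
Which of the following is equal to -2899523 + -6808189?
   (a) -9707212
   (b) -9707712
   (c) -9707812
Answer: b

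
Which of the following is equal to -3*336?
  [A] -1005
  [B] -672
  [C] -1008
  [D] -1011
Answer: C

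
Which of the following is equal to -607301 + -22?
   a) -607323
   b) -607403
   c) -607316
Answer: a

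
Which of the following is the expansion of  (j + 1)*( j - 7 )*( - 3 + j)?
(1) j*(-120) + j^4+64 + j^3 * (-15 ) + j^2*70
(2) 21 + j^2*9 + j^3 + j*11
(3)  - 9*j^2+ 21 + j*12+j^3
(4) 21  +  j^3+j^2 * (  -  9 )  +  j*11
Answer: 4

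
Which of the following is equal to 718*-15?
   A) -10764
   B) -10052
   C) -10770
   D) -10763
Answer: C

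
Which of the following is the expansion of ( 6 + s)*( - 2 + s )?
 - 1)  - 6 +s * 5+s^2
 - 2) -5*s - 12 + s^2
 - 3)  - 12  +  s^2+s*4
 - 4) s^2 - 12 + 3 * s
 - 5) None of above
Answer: 3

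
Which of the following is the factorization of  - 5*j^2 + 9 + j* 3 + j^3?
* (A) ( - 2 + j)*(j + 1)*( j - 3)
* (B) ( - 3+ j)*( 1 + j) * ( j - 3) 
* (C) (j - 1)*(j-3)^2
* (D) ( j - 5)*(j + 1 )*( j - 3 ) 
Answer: B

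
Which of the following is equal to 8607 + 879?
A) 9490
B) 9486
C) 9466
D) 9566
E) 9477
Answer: B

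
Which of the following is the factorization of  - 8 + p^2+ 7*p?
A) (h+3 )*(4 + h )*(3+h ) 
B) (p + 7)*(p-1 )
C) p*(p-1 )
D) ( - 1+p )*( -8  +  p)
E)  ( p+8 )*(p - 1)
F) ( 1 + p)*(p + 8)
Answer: E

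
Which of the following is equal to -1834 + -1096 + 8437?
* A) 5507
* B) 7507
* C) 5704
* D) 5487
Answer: A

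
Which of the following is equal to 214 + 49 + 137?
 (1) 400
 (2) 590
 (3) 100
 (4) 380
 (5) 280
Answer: 1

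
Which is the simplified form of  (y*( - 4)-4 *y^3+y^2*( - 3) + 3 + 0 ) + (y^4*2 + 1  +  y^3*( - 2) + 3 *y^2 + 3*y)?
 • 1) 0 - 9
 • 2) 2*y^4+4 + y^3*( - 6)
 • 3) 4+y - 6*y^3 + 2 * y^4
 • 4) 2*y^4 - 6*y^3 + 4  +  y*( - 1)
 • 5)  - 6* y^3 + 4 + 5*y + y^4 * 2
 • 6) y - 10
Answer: 4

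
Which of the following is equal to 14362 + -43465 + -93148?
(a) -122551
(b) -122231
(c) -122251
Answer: c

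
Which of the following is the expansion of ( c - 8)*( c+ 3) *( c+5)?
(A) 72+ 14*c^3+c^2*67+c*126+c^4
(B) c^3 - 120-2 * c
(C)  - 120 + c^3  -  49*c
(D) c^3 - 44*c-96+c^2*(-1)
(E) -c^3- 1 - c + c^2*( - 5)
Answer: C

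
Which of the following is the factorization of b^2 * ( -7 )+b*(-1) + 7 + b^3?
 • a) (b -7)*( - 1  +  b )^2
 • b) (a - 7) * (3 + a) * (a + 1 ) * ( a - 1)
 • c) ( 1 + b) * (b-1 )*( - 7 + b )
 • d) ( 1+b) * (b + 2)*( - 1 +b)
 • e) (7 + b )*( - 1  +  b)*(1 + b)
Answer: c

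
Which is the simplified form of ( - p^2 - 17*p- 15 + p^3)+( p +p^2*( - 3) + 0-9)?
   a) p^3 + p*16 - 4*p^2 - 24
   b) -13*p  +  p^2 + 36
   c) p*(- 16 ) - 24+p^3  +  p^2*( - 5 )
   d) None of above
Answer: d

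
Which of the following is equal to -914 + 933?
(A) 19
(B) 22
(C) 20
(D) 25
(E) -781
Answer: A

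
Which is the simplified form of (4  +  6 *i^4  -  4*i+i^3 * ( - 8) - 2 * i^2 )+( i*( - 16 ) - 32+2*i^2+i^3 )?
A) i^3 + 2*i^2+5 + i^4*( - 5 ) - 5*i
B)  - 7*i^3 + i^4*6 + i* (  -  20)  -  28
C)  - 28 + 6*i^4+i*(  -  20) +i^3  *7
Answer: B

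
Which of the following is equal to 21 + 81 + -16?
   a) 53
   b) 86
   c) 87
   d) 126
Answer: b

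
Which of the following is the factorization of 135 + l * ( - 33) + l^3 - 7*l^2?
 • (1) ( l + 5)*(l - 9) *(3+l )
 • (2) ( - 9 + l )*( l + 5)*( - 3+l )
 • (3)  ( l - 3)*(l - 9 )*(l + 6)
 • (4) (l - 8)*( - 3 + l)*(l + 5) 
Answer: 2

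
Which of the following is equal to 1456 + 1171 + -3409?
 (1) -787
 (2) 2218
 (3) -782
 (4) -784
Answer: 3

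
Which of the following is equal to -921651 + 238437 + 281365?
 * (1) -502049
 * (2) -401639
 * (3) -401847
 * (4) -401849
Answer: 4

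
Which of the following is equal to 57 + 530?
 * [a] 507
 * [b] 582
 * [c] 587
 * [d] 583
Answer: c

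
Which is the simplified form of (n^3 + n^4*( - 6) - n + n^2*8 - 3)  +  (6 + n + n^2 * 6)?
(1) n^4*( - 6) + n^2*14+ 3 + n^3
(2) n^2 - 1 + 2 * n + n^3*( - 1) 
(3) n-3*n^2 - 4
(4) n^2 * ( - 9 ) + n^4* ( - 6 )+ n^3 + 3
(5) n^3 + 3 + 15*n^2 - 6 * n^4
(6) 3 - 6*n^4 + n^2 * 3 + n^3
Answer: 1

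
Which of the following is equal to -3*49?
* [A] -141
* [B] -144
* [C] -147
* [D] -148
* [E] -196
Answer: C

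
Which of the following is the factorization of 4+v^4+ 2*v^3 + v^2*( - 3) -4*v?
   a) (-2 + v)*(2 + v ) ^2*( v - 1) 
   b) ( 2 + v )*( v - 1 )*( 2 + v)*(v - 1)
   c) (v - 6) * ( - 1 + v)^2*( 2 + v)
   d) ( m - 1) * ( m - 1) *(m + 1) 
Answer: b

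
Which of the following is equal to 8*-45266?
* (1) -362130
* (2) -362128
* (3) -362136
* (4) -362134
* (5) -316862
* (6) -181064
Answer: 2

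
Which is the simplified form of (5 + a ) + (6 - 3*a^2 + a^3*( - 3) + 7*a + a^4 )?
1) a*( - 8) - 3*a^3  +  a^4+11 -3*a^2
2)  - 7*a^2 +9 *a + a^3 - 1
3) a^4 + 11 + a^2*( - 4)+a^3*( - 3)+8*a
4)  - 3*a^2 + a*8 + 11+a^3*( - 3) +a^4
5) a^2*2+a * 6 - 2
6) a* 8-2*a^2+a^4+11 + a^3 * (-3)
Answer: 4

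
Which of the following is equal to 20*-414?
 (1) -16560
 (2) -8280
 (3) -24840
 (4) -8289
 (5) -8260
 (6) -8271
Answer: 2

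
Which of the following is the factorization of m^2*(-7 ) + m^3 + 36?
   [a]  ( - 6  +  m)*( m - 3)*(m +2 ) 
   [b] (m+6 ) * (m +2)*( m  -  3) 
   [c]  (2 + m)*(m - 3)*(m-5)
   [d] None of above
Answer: a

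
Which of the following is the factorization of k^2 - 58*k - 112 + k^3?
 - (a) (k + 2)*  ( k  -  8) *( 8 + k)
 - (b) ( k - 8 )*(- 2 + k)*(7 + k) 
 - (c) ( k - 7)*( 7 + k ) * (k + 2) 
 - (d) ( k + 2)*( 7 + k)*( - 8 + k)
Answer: d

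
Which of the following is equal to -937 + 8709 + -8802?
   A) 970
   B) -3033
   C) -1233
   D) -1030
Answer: D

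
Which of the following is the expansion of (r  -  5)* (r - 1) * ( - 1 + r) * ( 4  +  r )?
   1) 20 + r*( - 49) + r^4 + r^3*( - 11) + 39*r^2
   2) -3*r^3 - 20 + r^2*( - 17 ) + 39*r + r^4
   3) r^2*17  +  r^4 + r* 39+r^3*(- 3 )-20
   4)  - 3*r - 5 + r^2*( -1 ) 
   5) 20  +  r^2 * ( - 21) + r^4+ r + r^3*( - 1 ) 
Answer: 2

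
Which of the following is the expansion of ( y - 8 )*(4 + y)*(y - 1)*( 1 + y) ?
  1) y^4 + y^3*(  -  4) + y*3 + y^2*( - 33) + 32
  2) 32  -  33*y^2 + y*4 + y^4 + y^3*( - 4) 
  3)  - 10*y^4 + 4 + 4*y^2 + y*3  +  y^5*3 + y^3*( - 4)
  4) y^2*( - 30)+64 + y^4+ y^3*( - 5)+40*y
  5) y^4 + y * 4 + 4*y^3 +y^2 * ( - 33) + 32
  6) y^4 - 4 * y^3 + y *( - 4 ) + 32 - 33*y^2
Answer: 2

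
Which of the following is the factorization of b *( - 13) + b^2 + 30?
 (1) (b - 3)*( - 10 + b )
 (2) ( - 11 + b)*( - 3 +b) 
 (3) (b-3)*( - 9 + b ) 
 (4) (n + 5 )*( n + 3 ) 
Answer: 1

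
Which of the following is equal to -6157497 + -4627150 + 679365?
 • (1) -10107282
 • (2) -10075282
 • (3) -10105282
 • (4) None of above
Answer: 3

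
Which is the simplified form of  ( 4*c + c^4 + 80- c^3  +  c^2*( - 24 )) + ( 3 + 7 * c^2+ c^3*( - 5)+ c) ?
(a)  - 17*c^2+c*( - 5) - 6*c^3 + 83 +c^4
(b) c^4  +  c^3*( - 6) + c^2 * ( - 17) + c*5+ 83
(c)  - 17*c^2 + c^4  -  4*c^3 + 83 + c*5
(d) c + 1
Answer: b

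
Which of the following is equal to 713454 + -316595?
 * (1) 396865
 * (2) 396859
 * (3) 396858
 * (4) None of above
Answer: 2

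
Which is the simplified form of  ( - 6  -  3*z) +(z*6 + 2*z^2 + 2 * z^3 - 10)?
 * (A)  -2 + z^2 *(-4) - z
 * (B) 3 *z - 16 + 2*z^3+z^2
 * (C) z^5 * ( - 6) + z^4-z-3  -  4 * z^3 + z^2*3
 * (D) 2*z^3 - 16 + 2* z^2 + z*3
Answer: D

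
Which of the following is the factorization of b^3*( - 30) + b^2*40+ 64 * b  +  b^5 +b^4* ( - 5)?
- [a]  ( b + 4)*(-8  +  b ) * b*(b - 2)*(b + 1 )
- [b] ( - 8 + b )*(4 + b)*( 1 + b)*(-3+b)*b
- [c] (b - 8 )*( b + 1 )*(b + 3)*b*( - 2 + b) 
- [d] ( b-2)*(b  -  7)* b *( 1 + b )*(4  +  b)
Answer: a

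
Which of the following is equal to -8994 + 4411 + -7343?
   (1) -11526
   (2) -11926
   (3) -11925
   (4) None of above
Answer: 2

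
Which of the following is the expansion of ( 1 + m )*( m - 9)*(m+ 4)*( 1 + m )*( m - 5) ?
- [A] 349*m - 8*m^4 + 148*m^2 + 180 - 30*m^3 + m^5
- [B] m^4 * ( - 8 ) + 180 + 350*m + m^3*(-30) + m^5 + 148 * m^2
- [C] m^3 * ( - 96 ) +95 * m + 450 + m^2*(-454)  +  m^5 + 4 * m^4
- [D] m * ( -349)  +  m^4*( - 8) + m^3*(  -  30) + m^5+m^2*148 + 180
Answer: A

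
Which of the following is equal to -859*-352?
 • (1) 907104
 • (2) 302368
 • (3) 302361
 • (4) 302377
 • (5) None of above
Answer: 2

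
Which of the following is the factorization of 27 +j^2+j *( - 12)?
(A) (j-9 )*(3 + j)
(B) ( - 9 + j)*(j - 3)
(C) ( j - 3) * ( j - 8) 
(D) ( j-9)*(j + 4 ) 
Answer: B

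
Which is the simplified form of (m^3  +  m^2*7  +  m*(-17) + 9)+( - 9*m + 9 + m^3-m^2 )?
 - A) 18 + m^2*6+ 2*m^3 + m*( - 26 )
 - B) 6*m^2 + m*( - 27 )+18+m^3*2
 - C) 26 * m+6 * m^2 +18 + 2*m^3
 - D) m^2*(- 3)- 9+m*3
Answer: A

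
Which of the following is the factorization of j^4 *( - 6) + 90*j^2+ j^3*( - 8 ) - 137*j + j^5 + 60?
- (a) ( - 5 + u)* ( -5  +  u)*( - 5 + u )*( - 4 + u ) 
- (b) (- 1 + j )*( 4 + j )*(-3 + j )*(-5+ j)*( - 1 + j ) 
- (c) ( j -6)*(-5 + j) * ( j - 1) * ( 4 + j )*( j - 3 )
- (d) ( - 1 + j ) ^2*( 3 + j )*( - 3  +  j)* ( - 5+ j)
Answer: b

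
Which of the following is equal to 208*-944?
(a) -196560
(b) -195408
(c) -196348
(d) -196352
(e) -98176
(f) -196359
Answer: d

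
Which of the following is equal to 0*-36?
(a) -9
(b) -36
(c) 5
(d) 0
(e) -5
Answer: d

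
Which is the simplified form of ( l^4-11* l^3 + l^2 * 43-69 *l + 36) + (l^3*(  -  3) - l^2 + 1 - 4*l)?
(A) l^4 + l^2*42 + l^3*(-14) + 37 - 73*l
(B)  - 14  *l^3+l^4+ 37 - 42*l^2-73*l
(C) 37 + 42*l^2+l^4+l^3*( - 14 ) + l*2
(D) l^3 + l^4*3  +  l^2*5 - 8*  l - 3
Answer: A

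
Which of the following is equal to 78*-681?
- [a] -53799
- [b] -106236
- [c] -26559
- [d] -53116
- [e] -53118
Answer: e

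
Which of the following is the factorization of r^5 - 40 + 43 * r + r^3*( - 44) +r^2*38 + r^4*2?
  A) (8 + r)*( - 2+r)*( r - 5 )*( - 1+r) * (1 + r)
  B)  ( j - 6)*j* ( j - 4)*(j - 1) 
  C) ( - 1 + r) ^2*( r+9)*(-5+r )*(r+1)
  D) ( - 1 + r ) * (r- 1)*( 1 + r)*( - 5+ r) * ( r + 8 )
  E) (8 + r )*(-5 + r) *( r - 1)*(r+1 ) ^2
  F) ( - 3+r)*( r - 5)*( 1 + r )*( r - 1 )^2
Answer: D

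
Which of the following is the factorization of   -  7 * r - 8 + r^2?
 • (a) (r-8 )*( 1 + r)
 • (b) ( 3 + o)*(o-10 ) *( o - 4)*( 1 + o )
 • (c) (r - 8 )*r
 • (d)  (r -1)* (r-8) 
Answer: a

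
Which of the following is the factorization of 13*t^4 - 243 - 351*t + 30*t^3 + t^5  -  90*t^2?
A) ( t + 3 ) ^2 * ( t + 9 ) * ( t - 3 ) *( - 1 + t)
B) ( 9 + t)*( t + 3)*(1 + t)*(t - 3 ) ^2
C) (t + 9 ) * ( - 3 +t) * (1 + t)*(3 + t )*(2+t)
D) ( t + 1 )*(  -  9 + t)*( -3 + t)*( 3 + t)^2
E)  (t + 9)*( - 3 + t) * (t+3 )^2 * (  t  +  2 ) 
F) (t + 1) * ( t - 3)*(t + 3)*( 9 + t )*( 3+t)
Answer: F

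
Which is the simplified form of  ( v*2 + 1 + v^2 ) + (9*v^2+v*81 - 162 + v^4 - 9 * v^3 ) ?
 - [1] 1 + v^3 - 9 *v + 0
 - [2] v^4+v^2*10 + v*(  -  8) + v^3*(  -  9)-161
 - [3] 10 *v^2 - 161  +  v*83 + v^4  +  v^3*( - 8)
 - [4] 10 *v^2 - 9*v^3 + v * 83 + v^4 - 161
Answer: 4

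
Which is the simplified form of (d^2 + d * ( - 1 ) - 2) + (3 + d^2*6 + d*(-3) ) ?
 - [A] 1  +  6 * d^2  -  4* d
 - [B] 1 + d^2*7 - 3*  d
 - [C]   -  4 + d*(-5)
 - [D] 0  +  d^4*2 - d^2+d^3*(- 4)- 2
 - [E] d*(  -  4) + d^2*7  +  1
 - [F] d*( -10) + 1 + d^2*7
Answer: E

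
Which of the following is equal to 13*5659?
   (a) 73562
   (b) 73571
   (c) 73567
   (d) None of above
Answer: c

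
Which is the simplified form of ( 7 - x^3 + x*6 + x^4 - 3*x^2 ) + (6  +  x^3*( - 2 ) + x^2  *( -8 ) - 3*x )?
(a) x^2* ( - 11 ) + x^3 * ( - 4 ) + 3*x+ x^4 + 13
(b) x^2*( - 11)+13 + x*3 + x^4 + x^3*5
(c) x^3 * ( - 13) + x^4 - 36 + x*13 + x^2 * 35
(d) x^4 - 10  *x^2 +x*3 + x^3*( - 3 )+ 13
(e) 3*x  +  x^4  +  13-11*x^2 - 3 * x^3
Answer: e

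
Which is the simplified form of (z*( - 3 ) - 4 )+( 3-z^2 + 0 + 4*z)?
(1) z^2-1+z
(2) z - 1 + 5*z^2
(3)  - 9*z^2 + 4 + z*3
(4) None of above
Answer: 4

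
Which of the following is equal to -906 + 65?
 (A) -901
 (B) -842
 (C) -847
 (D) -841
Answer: D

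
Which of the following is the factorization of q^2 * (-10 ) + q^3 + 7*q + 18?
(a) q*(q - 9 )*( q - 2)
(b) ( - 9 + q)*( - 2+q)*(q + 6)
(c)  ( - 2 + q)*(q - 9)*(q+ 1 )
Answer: c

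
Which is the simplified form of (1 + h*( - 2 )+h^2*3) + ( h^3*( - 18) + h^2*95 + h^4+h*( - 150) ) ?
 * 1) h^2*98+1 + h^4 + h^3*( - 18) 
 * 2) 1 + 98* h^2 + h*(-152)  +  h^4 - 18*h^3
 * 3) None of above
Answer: 2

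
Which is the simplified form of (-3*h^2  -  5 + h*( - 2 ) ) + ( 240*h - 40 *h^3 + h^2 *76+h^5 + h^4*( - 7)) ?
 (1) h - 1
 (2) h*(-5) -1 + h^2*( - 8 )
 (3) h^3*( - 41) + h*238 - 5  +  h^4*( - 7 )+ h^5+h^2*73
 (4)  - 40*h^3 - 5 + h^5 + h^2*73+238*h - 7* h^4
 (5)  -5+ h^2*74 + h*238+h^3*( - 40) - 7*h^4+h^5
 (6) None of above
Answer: 4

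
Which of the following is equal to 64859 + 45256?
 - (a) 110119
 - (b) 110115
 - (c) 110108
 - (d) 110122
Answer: b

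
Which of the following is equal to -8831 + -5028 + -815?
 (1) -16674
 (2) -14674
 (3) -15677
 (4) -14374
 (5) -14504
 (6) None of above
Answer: 2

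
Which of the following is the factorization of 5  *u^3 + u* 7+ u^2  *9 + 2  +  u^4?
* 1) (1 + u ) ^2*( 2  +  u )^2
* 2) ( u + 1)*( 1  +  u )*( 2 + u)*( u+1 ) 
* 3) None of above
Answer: 2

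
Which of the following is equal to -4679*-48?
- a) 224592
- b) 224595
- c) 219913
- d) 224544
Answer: a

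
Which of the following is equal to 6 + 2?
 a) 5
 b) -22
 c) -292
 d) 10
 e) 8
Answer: e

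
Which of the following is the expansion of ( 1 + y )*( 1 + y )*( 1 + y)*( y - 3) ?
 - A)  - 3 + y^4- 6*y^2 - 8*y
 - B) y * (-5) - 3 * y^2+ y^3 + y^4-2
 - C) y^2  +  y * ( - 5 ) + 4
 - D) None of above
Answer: A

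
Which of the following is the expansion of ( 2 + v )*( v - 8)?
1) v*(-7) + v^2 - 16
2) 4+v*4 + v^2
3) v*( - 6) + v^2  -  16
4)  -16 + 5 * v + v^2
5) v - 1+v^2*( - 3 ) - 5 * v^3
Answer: 3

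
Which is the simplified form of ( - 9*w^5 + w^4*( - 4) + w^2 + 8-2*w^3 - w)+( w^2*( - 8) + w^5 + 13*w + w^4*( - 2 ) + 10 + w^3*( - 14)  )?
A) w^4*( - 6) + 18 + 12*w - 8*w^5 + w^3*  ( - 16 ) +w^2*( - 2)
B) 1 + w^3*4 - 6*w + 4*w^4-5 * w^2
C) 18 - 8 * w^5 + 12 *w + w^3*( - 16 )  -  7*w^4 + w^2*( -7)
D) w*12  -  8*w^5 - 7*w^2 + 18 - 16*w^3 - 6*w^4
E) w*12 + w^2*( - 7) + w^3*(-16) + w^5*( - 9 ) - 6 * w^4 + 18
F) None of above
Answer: D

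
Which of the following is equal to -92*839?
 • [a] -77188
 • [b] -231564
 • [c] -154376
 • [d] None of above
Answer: a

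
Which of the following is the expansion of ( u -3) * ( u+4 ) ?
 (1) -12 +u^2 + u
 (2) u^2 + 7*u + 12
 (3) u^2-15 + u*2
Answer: 1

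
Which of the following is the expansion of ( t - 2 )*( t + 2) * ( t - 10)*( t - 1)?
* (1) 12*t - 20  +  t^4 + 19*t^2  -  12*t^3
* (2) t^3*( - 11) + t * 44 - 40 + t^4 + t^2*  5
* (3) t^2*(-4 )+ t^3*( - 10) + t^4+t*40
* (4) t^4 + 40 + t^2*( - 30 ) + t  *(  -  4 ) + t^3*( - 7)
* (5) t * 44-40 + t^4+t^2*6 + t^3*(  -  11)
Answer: 5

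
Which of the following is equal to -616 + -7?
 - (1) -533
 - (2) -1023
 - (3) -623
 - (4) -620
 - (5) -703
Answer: 3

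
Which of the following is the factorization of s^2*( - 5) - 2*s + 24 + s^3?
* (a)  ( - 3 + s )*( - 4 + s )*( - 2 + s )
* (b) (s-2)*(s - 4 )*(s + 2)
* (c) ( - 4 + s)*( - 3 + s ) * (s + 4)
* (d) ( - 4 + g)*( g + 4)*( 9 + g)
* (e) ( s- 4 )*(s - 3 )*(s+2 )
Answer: e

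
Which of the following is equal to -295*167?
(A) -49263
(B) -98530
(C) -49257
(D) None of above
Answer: D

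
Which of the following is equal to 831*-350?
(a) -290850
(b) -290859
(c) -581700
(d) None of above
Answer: a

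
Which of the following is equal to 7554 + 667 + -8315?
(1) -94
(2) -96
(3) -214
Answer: 1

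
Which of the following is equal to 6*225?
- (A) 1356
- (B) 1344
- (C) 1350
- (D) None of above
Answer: C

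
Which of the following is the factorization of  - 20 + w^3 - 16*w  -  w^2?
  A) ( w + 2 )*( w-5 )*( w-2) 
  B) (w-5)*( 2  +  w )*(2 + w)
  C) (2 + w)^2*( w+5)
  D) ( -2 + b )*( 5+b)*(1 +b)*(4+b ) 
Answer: B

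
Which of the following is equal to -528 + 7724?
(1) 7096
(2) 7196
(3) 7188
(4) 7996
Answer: 2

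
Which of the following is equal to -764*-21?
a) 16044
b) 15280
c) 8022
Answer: a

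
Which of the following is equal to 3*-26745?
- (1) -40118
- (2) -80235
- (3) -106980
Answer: 2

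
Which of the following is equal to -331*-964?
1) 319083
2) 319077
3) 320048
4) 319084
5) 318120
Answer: 4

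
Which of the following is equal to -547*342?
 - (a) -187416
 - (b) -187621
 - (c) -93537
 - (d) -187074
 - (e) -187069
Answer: d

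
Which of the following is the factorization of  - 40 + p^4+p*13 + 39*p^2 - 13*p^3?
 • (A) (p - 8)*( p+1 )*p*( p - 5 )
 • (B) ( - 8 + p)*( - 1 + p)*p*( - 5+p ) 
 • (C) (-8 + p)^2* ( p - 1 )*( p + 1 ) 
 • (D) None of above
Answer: D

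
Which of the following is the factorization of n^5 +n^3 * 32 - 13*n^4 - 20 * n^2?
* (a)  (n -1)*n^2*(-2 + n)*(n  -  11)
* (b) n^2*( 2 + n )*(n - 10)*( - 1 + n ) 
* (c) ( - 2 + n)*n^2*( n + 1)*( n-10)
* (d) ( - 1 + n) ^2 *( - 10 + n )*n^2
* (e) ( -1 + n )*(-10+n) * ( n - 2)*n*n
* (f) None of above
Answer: e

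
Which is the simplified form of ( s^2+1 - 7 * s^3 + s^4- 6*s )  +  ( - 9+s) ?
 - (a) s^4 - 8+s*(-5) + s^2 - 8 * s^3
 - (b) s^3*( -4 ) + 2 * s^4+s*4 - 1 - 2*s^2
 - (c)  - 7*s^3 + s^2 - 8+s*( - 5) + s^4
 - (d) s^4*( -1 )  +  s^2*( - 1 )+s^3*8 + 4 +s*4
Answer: c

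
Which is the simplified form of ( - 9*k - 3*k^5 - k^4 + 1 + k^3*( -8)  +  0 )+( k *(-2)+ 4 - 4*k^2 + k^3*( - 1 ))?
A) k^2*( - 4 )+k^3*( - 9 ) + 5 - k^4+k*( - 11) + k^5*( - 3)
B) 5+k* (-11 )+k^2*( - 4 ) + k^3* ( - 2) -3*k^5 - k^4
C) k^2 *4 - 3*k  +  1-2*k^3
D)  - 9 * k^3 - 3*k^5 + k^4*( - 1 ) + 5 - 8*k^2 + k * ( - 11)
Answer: A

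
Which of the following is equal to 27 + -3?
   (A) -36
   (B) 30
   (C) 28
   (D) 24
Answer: D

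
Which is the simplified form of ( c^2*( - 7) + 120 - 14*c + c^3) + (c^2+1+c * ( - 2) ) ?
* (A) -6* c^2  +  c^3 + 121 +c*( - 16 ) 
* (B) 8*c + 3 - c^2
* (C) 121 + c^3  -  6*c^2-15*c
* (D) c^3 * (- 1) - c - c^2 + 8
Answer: A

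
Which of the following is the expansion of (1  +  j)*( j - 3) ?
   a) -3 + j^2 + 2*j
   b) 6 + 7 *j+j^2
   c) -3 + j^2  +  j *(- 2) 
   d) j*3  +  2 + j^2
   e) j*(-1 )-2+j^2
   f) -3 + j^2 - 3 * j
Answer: c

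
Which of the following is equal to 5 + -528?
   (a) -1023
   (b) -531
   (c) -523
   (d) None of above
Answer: c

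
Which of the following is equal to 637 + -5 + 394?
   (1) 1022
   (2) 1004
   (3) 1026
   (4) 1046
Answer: 3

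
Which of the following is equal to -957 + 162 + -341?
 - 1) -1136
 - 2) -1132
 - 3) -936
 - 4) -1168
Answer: 1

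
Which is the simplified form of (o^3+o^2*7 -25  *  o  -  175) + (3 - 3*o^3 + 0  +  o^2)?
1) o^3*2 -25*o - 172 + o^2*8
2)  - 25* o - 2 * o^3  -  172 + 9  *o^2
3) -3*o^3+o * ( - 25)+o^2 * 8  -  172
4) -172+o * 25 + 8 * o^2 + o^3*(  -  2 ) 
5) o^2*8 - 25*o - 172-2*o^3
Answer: 5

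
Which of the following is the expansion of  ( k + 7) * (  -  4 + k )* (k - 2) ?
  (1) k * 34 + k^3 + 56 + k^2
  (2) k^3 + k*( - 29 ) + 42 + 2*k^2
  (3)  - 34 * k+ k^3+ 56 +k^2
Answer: 3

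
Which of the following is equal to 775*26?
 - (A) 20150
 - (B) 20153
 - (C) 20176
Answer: A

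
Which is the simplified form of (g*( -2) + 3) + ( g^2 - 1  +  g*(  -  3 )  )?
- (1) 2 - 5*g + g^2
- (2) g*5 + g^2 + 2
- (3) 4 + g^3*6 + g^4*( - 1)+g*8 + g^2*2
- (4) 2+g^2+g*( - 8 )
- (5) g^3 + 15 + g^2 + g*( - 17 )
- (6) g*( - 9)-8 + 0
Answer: 1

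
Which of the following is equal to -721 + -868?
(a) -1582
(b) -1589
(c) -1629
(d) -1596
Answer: b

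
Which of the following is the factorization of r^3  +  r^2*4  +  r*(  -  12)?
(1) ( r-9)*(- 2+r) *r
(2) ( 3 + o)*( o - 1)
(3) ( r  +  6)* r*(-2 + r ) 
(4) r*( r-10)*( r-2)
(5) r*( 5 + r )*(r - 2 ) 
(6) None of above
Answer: 3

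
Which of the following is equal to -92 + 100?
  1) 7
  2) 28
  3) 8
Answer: 3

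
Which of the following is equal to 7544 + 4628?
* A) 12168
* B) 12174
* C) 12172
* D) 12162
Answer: C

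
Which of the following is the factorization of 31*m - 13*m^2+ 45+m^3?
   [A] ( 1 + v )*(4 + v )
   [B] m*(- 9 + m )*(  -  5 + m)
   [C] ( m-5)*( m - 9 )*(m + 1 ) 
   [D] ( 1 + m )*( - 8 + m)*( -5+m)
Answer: C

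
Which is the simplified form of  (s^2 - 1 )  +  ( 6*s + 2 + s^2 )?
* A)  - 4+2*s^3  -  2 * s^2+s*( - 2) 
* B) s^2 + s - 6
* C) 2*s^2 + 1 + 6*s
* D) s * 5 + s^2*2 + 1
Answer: C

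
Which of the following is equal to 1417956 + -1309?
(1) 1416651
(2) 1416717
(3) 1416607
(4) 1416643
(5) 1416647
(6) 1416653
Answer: 5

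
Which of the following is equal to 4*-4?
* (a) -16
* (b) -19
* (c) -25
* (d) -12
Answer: a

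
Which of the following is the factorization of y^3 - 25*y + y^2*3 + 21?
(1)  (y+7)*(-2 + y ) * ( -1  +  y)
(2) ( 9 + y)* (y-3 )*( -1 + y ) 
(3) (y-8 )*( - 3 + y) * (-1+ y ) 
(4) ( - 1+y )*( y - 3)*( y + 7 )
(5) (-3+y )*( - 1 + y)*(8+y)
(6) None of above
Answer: 4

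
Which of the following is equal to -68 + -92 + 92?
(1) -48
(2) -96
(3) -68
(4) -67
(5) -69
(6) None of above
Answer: 3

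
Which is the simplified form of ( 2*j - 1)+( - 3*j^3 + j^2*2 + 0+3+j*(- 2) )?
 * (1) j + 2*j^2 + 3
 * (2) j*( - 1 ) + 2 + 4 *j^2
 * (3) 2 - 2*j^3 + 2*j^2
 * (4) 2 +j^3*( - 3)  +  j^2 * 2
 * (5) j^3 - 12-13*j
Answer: 4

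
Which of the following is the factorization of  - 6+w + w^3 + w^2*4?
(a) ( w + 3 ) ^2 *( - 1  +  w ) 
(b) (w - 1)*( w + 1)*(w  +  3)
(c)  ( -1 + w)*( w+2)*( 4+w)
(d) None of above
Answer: d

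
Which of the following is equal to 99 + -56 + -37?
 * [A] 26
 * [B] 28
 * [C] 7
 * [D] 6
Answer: D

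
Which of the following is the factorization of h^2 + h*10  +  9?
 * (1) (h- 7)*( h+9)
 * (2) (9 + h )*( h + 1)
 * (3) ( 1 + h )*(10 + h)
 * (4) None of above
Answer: 2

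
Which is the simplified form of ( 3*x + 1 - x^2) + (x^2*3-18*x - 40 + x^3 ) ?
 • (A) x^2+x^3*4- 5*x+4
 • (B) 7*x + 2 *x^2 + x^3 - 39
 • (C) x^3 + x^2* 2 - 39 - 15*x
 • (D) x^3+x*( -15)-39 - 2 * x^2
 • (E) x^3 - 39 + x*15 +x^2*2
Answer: C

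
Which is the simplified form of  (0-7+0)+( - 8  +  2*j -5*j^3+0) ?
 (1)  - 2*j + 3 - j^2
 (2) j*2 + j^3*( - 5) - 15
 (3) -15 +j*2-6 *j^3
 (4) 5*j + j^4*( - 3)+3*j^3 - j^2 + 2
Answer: 2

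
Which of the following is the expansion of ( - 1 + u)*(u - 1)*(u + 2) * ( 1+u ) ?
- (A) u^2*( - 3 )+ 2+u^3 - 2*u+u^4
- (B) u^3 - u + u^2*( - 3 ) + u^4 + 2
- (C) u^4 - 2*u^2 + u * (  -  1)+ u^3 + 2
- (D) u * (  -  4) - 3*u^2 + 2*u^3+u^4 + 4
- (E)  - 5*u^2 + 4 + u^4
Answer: B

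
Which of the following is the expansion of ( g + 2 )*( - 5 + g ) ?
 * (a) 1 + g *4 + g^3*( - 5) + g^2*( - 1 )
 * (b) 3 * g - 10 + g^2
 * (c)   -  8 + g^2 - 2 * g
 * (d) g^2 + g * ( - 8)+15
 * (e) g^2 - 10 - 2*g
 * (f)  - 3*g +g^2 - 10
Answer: f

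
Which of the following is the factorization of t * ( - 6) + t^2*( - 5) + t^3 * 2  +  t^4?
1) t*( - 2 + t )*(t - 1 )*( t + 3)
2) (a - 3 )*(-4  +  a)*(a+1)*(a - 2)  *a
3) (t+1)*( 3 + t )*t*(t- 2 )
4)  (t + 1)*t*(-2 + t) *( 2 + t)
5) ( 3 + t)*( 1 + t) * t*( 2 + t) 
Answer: 3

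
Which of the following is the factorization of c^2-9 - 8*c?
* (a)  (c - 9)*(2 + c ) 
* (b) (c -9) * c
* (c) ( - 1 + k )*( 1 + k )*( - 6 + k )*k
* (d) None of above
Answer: d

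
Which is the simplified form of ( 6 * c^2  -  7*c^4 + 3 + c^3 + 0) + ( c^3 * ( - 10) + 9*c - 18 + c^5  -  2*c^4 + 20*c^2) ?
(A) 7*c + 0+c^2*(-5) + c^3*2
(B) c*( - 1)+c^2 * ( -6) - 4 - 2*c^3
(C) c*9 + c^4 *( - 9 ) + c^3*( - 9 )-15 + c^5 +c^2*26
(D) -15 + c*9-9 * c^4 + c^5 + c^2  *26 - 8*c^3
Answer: C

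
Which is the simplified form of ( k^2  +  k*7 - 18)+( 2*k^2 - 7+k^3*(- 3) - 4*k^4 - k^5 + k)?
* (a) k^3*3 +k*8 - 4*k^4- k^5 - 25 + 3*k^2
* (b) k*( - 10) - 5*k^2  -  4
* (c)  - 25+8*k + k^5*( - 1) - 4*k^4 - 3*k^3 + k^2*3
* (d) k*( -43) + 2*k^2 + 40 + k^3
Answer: c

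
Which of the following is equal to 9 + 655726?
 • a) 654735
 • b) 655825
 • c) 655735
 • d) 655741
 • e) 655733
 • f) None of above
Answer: c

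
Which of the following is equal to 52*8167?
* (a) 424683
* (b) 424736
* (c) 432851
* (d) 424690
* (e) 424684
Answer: e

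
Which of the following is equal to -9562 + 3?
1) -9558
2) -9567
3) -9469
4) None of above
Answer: 4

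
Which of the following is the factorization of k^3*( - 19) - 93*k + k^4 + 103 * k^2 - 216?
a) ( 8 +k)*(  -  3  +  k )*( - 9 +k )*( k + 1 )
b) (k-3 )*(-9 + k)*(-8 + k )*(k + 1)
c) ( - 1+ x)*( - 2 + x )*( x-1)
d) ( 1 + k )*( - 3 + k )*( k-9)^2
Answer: b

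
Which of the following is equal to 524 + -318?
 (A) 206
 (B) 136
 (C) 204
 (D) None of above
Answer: A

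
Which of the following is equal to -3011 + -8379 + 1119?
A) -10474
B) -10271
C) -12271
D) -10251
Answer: B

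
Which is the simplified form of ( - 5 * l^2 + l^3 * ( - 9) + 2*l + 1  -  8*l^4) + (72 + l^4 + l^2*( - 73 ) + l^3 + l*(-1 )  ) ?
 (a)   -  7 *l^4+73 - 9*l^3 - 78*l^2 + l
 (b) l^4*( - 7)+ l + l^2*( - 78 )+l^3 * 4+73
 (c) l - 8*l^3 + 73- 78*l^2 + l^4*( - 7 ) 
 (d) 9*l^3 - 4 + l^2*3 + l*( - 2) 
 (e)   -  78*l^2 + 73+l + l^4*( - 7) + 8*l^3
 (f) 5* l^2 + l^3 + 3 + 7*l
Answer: c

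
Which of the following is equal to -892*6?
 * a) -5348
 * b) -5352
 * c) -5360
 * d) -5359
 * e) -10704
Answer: b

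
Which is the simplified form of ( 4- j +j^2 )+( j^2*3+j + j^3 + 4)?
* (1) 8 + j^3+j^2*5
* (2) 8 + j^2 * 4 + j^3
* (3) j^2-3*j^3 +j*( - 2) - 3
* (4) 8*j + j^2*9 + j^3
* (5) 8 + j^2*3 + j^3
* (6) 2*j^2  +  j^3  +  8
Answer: 2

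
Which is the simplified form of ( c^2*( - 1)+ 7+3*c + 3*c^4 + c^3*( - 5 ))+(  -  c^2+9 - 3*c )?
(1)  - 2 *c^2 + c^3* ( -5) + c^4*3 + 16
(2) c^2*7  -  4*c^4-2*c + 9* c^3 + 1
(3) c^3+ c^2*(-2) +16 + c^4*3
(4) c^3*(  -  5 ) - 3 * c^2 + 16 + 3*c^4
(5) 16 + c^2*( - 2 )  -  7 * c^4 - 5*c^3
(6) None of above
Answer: 1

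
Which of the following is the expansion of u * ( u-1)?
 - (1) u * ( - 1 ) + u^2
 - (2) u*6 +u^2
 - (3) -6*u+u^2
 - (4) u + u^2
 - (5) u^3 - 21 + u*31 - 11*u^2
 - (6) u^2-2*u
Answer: 1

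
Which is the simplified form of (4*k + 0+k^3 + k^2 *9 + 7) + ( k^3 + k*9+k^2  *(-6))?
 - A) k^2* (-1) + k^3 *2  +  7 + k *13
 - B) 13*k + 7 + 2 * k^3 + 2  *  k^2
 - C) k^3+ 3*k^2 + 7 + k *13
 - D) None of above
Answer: D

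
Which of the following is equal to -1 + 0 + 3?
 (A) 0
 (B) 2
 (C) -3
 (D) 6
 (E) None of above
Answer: B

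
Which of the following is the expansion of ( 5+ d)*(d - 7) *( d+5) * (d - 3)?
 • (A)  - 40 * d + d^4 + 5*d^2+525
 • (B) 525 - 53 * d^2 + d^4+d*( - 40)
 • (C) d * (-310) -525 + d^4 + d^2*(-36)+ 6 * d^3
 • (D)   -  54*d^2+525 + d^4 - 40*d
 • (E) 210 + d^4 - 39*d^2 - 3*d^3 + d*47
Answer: D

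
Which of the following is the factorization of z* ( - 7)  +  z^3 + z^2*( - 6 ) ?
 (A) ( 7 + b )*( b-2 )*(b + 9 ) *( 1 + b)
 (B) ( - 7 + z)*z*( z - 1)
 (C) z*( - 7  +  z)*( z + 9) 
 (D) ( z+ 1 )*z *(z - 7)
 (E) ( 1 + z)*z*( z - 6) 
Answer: D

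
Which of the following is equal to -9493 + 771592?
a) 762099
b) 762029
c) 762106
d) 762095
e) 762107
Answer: a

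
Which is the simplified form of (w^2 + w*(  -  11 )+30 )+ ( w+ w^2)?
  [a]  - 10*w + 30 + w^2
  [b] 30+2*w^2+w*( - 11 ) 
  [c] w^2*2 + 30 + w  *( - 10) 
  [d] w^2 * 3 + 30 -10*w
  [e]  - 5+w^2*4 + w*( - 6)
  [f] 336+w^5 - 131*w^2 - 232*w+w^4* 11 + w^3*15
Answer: c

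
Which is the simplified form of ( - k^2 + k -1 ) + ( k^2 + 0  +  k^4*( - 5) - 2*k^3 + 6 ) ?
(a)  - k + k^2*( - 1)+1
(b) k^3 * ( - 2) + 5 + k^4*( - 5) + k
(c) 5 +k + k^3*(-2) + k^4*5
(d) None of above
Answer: b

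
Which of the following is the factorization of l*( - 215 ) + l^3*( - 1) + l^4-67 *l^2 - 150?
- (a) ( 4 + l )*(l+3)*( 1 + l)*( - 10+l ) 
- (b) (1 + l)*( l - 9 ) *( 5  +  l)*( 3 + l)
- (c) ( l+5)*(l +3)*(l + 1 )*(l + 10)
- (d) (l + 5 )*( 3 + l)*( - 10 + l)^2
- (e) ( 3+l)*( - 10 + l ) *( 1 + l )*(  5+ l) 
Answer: e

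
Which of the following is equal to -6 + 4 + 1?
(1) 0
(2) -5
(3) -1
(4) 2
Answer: 3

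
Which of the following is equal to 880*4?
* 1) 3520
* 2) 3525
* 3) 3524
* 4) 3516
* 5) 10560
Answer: 1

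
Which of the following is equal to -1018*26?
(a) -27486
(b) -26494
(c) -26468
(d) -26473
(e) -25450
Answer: c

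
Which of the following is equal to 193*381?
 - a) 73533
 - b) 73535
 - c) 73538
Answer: a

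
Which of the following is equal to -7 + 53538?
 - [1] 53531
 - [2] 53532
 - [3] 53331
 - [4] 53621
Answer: 1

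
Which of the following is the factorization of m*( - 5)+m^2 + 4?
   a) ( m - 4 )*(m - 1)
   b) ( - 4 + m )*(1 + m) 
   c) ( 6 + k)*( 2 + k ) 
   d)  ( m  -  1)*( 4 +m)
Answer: a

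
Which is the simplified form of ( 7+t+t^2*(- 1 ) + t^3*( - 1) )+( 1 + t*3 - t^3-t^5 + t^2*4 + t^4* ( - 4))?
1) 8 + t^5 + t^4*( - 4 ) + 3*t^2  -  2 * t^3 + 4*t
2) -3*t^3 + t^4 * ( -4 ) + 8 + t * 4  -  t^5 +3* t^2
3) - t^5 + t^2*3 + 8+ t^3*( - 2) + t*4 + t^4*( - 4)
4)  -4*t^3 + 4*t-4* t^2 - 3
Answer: 3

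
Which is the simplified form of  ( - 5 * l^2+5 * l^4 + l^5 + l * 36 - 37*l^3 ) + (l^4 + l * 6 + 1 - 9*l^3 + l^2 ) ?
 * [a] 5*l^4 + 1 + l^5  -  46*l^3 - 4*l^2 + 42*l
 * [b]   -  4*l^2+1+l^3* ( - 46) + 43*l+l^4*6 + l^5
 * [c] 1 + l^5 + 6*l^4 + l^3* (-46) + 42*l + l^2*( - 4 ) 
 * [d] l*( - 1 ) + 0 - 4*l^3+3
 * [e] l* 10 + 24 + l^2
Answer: c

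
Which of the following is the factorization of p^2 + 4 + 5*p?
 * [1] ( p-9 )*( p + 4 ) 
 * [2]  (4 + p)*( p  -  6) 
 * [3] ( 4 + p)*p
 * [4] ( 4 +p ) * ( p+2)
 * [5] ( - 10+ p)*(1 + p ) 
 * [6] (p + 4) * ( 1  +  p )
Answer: 6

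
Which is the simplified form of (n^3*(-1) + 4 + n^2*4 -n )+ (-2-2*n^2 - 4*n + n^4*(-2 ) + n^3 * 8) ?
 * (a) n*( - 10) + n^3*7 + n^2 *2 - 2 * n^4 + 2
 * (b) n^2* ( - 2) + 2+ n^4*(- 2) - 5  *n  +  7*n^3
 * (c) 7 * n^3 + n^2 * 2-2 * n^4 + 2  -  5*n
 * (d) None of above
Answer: c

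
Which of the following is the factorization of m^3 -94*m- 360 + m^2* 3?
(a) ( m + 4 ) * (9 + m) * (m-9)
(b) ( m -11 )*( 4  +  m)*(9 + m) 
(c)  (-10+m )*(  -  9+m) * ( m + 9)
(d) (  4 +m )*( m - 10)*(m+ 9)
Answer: d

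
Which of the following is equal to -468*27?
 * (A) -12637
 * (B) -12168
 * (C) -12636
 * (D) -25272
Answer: C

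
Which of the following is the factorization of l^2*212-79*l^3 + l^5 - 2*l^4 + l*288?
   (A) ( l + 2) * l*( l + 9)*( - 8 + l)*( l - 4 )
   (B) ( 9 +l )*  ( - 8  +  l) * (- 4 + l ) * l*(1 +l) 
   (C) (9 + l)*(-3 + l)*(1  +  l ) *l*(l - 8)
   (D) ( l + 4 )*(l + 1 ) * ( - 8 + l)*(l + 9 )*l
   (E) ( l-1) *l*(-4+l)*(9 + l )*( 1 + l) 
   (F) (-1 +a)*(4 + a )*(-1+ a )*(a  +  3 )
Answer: B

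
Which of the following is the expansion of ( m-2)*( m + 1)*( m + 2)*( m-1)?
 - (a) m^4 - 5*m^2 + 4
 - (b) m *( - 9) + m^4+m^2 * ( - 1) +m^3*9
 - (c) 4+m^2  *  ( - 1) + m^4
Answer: a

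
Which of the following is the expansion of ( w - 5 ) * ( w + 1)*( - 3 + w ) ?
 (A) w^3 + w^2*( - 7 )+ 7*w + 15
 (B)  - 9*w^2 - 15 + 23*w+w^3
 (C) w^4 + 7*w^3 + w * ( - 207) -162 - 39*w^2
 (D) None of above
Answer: A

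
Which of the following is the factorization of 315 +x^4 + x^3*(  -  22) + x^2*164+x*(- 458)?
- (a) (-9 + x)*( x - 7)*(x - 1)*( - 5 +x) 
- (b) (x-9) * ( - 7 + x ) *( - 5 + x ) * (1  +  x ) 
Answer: a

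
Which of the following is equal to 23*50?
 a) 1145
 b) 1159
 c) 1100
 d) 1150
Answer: d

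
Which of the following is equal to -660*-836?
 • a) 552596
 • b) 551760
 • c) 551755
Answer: b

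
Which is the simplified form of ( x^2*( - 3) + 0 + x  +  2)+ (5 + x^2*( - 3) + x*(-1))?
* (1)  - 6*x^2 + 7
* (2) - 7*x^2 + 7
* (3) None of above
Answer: 1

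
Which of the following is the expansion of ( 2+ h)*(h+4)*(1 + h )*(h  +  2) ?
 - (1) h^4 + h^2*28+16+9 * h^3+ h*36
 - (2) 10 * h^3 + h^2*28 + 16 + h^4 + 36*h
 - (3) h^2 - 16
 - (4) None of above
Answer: 1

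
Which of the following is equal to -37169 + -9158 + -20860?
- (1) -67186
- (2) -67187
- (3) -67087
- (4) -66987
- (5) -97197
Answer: 2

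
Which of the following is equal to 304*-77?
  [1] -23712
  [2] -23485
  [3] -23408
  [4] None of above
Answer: 3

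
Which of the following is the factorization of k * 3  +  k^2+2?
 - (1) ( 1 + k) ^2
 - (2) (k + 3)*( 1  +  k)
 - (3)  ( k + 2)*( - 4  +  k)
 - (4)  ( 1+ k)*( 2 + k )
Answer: 4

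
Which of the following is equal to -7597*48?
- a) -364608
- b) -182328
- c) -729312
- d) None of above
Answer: d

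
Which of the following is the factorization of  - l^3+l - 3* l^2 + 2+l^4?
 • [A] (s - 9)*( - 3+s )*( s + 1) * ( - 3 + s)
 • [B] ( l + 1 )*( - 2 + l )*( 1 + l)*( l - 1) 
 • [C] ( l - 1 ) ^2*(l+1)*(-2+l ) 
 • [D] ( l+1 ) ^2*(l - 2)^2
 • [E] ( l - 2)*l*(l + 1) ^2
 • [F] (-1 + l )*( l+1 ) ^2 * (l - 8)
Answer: B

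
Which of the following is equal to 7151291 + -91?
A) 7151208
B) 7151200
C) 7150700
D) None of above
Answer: B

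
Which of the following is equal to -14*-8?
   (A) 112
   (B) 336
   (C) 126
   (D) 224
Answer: A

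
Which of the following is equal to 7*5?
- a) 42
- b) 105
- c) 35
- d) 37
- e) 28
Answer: c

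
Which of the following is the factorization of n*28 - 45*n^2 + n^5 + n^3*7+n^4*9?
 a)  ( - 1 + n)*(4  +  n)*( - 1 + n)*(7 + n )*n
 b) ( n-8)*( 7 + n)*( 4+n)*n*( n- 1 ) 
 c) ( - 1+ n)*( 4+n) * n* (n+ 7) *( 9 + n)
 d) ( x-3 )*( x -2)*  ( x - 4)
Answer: a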